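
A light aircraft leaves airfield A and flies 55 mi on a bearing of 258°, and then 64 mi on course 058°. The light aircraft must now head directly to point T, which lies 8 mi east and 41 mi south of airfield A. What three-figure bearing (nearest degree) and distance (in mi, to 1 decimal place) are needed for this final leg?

173°, 63.9 mi

Leg 1 (258°, 55 mi): east 55 sin 258° = -53.80, north 55 cos 258° = -11.44
Leg 2 (058°, 64 mi): east 64 sin 58° = 54.28, north 64 cos 58° = 33.91
Current position: (0.48, 22.48). Target: (8, -41). Remaining: Δeast = 7.52, Δnorth = -63.48.
Bearing = atan2(7.52, -63.48) mod 360° = 173.24°; distance = √((7.52)² + (-63.48)²) = 63.924 mi.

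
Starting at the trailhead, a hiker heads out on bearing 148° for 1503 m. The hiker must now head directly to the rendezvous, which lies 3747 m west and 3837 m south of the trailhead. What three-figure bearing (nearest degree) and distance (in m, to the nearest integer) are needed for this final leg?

241°, 5216 m

Leg 1 (148°, 1503 m): east 1503 sin 148° = 796.47, north 1503 cos 148° = -1274.62
Current position: (796.47, -1274.62). Target: (-3747, -3837). Remaining: Δeast = -4543.47, Δnorth = -2562.38.
Bearing = atan2(-4543.47, -2562.38) mod 360° = 240.58°; distance = √((-4543.47)² + (-2562.38)²) = 5216.217 m.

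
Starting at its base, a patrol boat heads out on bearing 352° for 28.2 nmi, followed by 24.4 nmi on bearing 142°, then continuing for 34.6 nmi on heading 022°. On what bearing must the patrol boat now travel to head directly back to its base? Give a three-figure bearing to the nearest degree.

Leg 1 (352°, 28.2 nmi): east 28.2 sin 352° = -3.92, north 28.2 cos 352° = 27.93
Leg 2 (142°, 24.4 nmi): east 24.4 sin 142° = 15.02, north 24.4 cos 142° = -19.23
Leg 3 (022°, 34.6 nmi): east 34.6 sin 22° = 12.96, north 34.6 cos 22° = 32.08
Net displacement: 24.06 east, 40.78 north. Direction back to start is (-24.06, -40.78): bearing = atan2(-24.06, -40.78) mod 360° = 210.54° ≈ 211°.

211°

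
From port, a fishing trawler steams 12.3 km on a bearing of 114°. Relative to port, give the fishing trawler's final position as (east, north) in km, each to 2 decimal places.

Leg 1 (114°, 12.3 km): east 12.3 sin 114° = 11.24, north 12.3 cos 114° = -5.00
Summing: 11.24 km east, -5.00 km north → (11.24, -5.00).

(11.24, -5.00)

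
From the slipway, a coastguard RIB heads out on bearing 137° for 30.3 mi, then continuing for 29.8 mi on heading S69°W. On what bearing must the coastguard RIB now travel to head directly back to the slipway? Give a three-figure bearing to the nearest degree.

Leg 1 (137°, 30.3 mi): east 30.3 sin 137° = 20.66, north 30.3 cos 137° = -22.16
Leg 2 (S69°W, 29.8 mi): east 29.8 sin 249° = -27.82, north 29.8 cos 249° = -10.68
Net displacement: -7.16 east, -32.84 north. Direction back to start is (7.16, 32.84): bearing = atan2(7.16, 32.84) mod 360° = 12.29° ≈ 012°.

012°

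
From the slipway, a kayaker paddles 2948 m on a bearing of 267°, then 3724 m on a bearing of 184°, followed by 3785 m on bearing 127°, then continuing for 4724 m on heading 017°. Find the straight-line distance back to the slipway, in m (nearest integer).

Leg 1 (267°, 2948 m): east 2948 sin 267° = -2943.96, north 2948 cos 267° = -154.29
Leg 2 (184°, 3724 m): east 3724 sin 184° = -259.77, north 3724 cos 184° = -3714.93
Leg 3 (127°, 3785 m): east 3785 sin 127° = 3022.84, north 3785 cos 127° = -2277.87
Leg 4 (017°, 4724 m): east 4724 sin 17° = 1381.16, north 4724 cos 17° = 4517.58
Net: 1200.27 east, -1629.50 north. Distance = √((1200.27)² + (-1629.50)²) = 2023.836 m.

2024 m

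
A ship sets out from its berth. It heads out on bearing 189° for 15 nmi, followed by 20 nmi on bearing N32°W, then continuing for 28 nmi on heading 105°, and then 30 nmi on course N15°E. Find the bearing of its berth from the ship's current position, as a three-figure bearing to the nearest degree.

Leg 1 (189°, 15 nmi): east 15 sin 189° = -2.35, north 15 cos 189° = -14.82
Leg 2 (N32°W, 20 nmi): east 20 sin 328° = -10.60, north 20 cos 328° = 16.96
Leg 3 (105°, 28 nmi): east 28 sin 105° = 27.05, north 28 cos 105° = -7.25
Leg 4 (N15°E, 30 nmi): east 30 sin 15° = 7.76, north 30 cos 15° = 28.98
Net displacement: 21.87 east, 23.88 north. Direction back to start is (-21.87, -23.88): bearing = atan2(-21.87, -23.88) mod 360° = 222.48° ≈ 222°.

222°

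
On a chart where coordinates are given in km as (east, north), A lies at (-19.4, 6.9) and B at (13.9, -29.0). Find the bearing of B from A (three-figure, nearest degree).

137°

Δeast = 13.9 − -19.4 = 33.30; Δnorth = -29.0 − 6.9 = -35.90.
Bearing = atan2(Δeast, Δnorth) mod 360° = 137.15° ≈ 137°.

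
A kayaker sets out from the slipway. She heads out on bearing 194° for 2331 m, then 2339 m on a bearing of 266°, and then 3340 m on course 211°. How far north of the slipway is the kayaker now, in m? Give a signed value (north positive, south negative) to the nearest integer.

-5288 m

Leg 1 (194°, 2331 m): east 2331 sin 194° = -563.92, north 2331 cos 194° = -2261.76
Leg 2 (266°, 2339 m): east 2339 sin 266° = -2333.30, north 2339 cos 266° = -163.16
Leg 3 (211°, 3340 m): east 3340 sin 211° = -1720.23, north 3340 cos 211° = -2862.94
Net north component: -5287.86 m.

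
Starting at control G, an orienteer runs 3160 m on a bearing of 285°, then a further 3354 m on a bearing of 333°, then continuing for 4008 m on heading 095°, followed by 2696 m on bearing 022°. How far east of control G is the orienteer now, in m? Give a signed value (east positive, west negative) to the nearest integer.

Leg 1 (285°, 3160 m): east 3160 sin 285° = -3052.33, north 3160 cos 285° = 817.87
Leg 2 (333°, 3354 m): east 3354 sin 333° = -1522.68, north 3354 cos 333° = 2988.44
Leg 3 (095°, 4008 m): east 4008 sin 95° = 3992.75, north 4008 cos 95° = -349.32
Leg 4 (022°, 2696 m): east 2696 sin 22° = 1009.94, north 2696 cos 22° = 2499.69
Net east component: 427.68 m.

428 m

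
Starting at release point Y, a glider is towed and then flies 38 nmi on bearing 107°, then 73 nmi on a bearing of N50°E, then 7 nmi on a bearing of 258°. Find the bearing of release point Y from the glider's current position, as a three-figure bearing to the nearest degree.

Leg 1 (107°, 38 nmi): east 38 sin 107° = 36.34, north 38 cos 107° = -11.11
Leg 2 (N50°E, 73 nmi): east 73 sin 50° = 55.92, north 73 cos 50° = 46.92
Leg 3 (258°, 7 nmi): east 7 sin 258° = -6.85, north 7 cos 258° = -1.46
Net displacement: 85.41 east, 34.36 north. Direction back to start is (-85.41, -34.36): bearing = atan2(-85.41, -34.36) mod 360° = 248.09° ≈ 248°.

248°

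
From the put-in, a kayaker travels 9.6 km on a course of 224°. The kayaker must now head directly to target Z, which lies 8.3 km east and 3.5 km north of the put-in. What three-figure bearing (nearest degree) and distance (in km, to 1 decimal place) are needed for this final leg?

055°, 18.2 km

Leg 1 (224°, 9.6 km): east 9.6 sin 224° = -6.67, north 9.6 cos 224° = -6.91
Current position: (-6.67, -6.91). Target: (8.3, 3.5). Remaining: Δeast = 14.97, Δnorth = 10.41.
Bearing = atan2(14.97, 10.41) mod 360° = 55.19°; distance = √((14.97)² + (10.41)²) = 18.230 km.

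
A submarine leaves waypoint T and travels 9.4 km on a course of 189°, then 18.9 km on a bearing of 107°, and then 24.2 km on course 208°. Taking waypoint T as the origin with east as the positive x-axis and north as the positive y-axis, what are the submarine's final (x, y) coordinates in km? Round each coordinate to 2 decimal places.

(5.24, -36.18)

Leg 1 (189°, 9.4 km): east 9.4 sin 189° = -1.47, north 9.4 cos 189° = -9.28
Leg 2 (107°, 18.9 km): east 18.9 sin 107° = 18.07, north 18.9 cos 107° = -5.53
Leg 3 (208°, 24.2 km): east 24.2 sin 208° = -11.36, north 24.2 cos 208° = -21.37
Summing: 5.24 km east, -36.18 km north → (5.24, -36.18).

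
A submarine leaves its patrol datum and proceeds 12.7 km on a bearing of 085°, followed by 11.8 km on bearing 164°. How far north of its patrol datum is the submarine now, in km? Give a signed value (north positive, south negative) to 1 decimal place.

-10.2 km

Leg 1 (085°, 12.7 km): east 12.7 sin 85° = 12.65, north 12.7 cos 85° = 1.11
Leg 2 (164°, 11.8 km): east 11.8 sin 164° = 3.25, north 11.8 cos 164° = -11.34
Net north component: -10.24 km.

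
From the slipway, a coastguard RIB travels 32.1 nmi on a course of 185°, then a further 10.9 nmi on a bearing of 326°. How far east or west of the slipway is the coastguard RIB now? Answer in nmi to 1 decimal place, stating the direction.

8.9 nmi west

Leg 1 (185°, 32.1 nmi): east 32.1 sin 185° = -2.80, north 32.1 cos 185° = -31.98
Leg 2 (326°, 10.9 nmi): east 10.9 sin 326° = -6.10, north 10.9 cos 326° = 9.04
Net east component: -8.89 nmi.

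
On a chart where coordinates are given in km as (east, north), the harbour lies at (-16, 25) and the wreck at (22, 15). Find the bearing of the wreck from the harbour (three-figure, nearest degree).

105°

Δeast = 22 − -16 = 38.00; Δnorth = 15 − 25 = -10.00.
Bearing = atan2(Δeast, Δnorth) mod 360° = 104.74° ≈ 105°.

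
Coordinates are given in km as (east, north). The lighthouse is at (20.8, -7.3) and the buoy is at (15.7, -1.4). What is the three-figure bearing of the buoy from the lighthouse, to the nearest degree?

319°

Δeast = 15.7 − 20.8 = -5.10; Δnorth = -1.4 − -7.3 = 5.90.
Bearing = atan2(Δeast, Δnorth) mod 360° = 319.16° ≈ 319°.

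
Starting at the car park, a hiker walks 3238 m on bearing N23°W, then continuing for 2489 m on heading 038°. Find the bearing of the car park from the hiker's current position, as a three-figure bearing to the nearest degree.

183°

Leg 1 (N23°W, 3238 m): east 3238 sin 337° = -1265.19, north 3238 cos 337° = 2980.59
Leg 2 (038°, 2489 m): east 2489 sin 38° = 1532.38, north 2489 cos 38° = 1961.36
Net displacement: 267.19 east, 4941.95 north. Direction back to start is (-267.19, -4941.95): bearing = atan2(-267.19, -4941.95) mod 360° = 183.09° ≈ 183°.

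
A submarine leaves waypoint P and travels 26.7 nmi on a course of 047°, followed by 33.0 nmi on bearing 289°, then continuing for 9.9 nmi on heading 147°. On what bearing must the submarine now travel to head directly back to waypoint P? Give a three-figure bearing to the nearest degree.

163°

Leg 1 (047°, 26.7 nmi): east 26.7 sin 47° = 19.53, north 26.7 cos 47° = 18.21
Leg 2 (289°, 33.0 nmi): east 33.0 sin 289° = -31.20, north 33.0 cos 289° = 10.74
Leg 3 (147°, 9.9 nmi): east 9.9 sin 147° = 5.39, north 9.9 cos 147° = -8.30
Net displacement: -6.28 east, 20.65 north. Direction back to start is (6.28, -20.65): bearing = atan2(6.28, -20.65) mod 360° = 163.08° ≈ 163°.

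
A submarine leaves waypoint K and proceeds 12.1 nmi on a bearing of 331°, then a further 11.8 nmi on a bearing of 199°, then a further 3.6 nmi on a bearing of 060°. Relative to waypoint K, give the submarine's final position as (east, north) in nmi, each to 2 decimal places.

Leg 1 (331°, 12.1 nmi): east 12.1 sin 331° = -5.87, north 12.1 cos 331° = 10.58
Leg 2 (199°, 11.8 nmi): east 11.8 sin 199° = -3.84, north 11.8 cos 199° = -11.16
Leg 3 (060°, 3.6 nmi): east 3.6 sin 60° = 3.12, north 3.6 cos 60° = 1.80
Summing: -6.59 nmi east, 1.23 nmi north → (-6.59, 1.23).

(-6.59, 1.23)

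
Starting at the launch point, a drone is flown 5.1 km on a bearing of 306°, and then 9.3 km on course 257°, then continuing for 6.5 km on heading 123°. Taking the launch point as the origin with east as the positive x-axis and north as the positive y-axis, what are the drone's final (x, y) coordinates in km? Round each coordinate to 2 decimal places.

(-7.74, -2.63)

Leg 1 (306°, 5.1 km): east 5.1 sin 306° = -4.13, north 5.1 cos 306° = 3.00
Leg 2 (257°, 9.3 km): east 9.3 sin 257° = -9.06, north 9.3 cos 257° = -2.09
Leg 3 (123°, 6.5 km): east 6.5 sin 123° = 5.45, north 6.5 cos 123° = -3.54
Summing: -7.74 km east, -2.63 km north → (-7.74, -2.63).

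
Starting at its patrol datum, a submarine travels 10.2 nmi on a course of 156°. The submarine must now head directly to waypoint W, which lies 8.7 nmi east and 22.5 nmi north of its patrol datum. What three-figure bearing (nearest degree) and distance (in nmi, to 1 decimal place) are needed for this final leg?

Leg 1 (156°, 10.2 nmi): east 10.2 sin 156° = 4.15, north 10.2 cos 156° = -9.32
Current position: (4.15, -9.32). Target: (8.7, 22.5). Remaining: Δeast = 4.55, Δnorth = 31.82.
Bearing = atan2(4.55, 31.82) mod 360° = 8.14°; distance = √((4.55)² + (31.82)²) = 32.142 nmi.

008°, 32.1 nmi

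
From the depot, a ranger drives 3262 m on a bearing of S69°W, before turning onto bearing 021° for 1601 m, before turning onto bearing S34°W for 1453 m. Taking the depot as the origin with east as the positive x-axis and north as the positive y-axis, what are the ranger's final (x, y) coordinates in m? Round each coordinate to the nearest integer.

Leg 1 (S69°W, 3262 m): east 3262 sin 249° = -3045.34, north 3262 cos 249° = -1169.00
Leg 2 (021°, 1601 m): east 1601 sin 21° = 573.75, north 1601 cos 21° = 1494.66
Leg 3 (S34°W, 1453 m): east 1453 sin 214° = -812.51, north 1453 cos 214° = -1204.59
Summing: -3284.10 m east, -878.93 m north → (-3284, -879).

(-3284, -879)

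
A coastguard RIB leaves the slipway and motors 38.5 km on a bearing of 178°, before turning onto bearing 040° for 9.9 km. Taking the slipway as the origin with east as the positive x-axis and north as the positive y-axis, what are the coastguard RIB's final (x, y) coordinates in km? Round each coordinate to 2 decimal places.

Leg 1 (178°, 38.5 km): east 38.5 sin 178° = 1.34, north 38.5 cos 178° = -38.48
Leg 2 (040°, 9.9 km): east 9.9 sin 40° = 6.36, north 9.9 cos 40° = 7.58
Summing: 7.71 km east, -30.89 km north → (7.71, -30.89).

(7.71, -30.89)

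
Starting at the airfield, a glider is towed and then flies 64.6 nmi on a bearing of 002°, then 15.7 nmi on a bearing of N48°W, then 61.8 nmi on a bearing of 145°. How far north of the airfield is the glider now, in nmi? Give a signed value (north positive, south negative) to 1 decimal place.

Leg 1 (002°, 64.6 nmi): east 64.6 sin 2° = 2.25, north 64.6 cos 2° = 64.56
Leg 2 (N48°W, 15.7 nmi): east 15.7 sin 312° = -11.67, north 15.7 cos 312° = 10.51
Leg 3 (145°, 61.8 nmi): east 61.8 sin 145° = 35.45, north 61.8 cos 145° = -50.62
Net north component: 24.44 nmi.

24.4 nmi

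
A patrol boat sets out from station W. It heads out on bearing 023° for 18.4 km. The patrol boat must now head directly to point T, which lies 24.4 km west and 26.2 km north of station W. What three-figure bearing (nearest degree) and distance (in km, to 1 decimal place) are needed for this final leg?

Leg 1 (023°, 18.4 km): east 18.4 sin 23° = 7.19, north 18.4 cos 23° = 16.94
Current position: (7.19, 16.94). Target: (-24.4, 26.2). Remaining: Δeast = -31.59, Δnorth = 9.26.
Bearing = atan2(-31.59, 9.26) mod 360° = 286.34°; distance = √((-31.59)² + (9.26)²) = 32.919 km.

286°, 32.9 km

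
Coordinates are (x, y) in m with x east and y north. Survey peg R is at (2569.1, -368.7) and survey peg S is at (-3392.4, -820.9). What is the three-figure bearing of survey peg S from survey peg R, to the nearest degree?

Δeast = -3392.4 − 2569.1 = -5961.50; Δnorth = -820.9 − -368.7 = -452.20.
Bearing = atan2(Δeast, Δnorth) mod 360° = 265.66° ≈ 266°.

266°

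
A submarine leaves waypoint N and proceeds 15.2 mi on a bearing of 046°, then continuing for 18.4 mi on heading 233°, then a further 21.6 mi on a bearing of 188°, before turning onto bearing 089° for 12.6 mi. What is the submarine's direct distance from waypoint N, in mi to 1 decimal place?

22.5 mi

Leg 1 (046°, 15.2 mi): east 15.2 sin 46° = 10.93, north 15.2 cos 46° = 10.56
Leg 2 (233°, 18.4 mi): east 18.4 sin 233° = -14.69, north 18.4 cos 233° = -11.07
Leg 3 (188°, 21.6 mi): east 21.6 sin 188° = -3.01, north 21.6 cos 188° = -21.39
Leg 4 (089°, 12.6 mi): east 12.6 sin 89° = 12.60, north 12.6 cos 89° = 0.22
Net: 5.83 east, -21.68 north. Distance = √((5.83)² + (-21.68)²) = 22.455 mi.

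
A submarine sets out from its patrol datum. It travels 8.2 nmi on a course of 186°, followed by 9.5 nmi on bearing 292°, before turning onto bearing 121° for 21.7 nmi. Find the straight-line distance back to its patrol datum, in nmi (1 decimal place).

Leg 1 (186°, 8.2 nmi): east 8.2 sin 186° = -0.86, north 8.2 cos 186° = -8.16
Leg 2 (292°, 9.5 nmi): east 9.5 sin 292° = -8.81, north 9.5 cos 292° = 3.56
Leg 3 (121°, 21.7 nmi): east 21.7 sin 121° = 18.60, north 21.7 cos 121° = -11.18
Net: 8.94 east, -15.77 north. Distance = √((8.94)² + (-15.77)²) = 18.128 nmi.

18.1 nmi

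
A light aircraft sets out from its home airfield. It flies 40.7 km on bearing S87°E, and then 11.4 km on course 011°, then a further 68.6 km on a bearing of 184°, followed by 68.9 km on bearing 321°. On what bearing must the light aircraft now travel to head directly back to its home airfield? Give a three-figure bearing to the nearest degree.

Leg 1 (S87°E, 40.7 km): east 40.7 sin 93° = 40.64, north 40.7 cos 93° = -2.13
Leg 2 (011°, 11.4 km): east 11.4 sin 11° = 2.18, north 11.4 cos 11° = 11.19
Leg 3 (184°, 68.6 km): east 68.6 sin 184° = -4.79, north 68.6 cos 184° = -68.43
Leg 4 (321°, 68.9 km): east 68.9 sin 321° = -43.36, north 68.9 cos 321° = 53.55
Net displacement: -5.33 east, -5.83 north. Direction back to start is (5.33, 5.83): bearing = atan2(5.33, 5.83) mod 360° = 42.43° ≈ 042°.

042°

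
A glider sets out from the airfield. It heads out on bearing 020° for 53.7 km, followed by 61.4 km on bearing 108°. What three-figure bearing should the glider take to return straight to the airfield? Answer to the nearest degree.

248°

Leg 1 (020°, 53.7 km): east 53.7 sin 20° = 18.37, north 53.7 cos 20° = 50.46
Leg 2 (108°, 61.4 km): east 61.4 sin 108° = 58.39, north 61.4 cos 108° = -18.97
Net displacement: 76.76 east, 31.49 north. Direction back to start is (-76.76, -31.49): bearing = atan2(-76.76, -31.49) mod 360° = 247.70° ≈ 248°.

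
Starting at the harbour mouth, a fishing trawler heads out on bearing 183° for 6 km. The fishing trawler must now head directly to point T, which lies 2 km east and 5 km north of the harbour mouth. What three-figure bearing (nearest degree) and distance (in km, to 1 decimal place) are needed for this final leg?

Leg 1 (183°, 6 km): east 6 sin 183° = -0.31, north 6 cos 183° = -5.99
Current position: (-0.31, -5.99). Target: (2, 5). Remaining: Δeast = 2.31, Δnorth = 10.99.
Bearing = atan2(2.31, 10.99) mod 360° = 11.89°; distance = √((2.31)² + (10.99)²) = 11.233 km.

012°, 11.2 km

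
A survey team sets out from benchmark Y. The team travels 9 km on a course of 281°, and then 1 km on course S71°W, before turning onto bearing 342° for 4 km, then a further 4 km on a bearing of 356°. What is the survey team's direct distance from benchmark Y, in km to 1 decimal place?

14.6 km

Leg 1 (281°, 9 km): east 9 sin 281° = -8.83, north 9 cos 281° = 1.72
Leg 2 (S71°W, 1 km): east 1 sin 251° = -0.95, north 1 cos 251° = -0.33
Leg 3 (342°, 4 km): east 4 sin 342° = -1.24, north 4 cos 342° = 3.80
Leg 4 (356°, 4 km): east 4 sin 356° = -0.28, north 4 cos 356° = 3.99
Net: -11.30 east, 9.19 north. Distance = √((-11.30)² + (9.19)²) = 14.559 km.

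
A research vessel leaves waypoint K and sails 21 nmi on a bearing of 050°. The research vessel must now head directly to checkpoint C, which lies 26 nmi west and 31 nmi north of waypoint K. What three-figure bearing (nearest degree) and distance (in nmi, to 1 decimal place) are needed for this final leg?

Leg 1 (050°, 21 nmi): east 21 sin 50° = 16.09, north 21 cos 50° = 13.50
Current position: (16.09, 13.50). Target: (-26, 31). Remaining: Δeast = -42.09, Δnorth = 17.50.
Bearing = atan2(-42.09, 17.50) mod 360° = 292.58°; distance = √((-42.09)² + (17.50)²) = 45.581 nmi.

293°, 45.6 nmi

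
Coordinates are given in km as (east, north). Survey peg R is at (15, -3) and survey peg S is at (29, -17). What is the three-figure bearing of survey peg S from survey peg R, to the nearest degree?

135°

Δeast = 29 − 15 = 14.00; Δnorth = -17 − -3 = -14.00.
Bearing = atan2(Δeast, Δnorth) mod 360° = 135.00° ≈ 135°.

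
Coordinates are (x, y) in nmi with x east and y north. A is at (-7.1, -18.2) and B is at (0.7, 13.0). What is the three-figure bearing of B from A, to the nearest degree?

Δeast = 0.7 − -7.1 = 7.80; Δnorth = 13.0 − -18.2 = 31.20.
Bearing = atan2(Δeast, Δnorth) mod 360° = 14.04° ≈ 014°.

014°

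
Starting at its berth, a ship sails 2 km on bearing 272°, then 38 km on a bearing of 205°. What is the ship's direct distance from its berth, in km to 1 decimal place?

Leg 1 (272°, 2 km): east 2 sin 272° = -2.00, north 2 cos 272° = 0.07
Leg 2 (205°, 38 km): east 38 sin 205° = -16.06, north 38 cos 205° = -34.44
Net: -18.06 east, -34.37 north. Distance = √((-18.06)² + (-34.37)²) = 38.825 km.

38.8 km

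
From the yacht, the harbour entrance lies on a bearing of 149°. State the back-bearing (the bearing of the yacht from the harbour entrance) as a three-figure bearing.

Back-bearing = 149° + 180° = 329°.

329°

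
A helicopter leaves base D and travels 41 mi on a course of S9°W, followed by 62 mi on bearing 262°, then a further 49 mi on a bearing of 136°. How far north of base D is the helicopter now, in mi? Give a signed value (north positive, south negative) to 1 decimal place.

-84.4 mi

Leg 1 (S9°W, 41 mi): east 41 sin 189° = -6.41, north 41 cos 189° = -40.50
Leg 2 (262°, 62 mi): east 62 sin 262° = -61.40, north 62 cos 262° = -8.63
Leg 3 (136°, 49 mi): east 49 sin 136° = 34.04, north 49 cos 136° = -35.25
Net north component: -84.37 mi.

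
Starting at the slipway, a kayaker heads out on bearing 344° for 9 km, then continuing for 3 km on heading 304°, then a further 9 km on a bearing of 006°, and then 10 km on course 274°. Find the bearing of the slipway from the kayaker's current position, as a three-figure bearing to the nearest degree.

Leg 1 (344°, 9 km): east 9 sin 344° = -2.48, north 9 cos 344° = 8.65
Leg 2 (304°, 3 km): east 3 sin 304° = -2.49, north 3 cos 304° = 1.68
Leg 3 (006°, 9 km): east 9 sin 6° = 0.94, north 9 cos 6° = 8.95
Leg 4 (274°, 10 km): east 10 sin 274° = -9.98, north 10 cos 274° = 0.70
Net displacement: -14.00 east, 19.98 north. Direction back to start is (14.00, -19.98): bearing = atan2(14.00, -19.98) mod 360° = 144.97° ≈ 145°.

145°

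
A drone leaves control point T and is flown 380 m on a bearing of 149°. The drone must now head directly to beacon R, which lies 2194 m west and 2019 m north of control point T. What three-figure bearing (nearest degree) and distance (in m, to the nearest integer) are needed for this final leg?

Leg 1 (149°, 380 m): east 380 sin 149° = 195.71, north 380 cos 149° = -325.72
Current position: (195.71, -325.72). Target: (-2194, 2019). Remaining: Δeast = -2389.71, Δnorth = 2344.72.
Bearing = atan2(-2389.71, 2344.72) mod 360° = 314.46°; distance = √((-2389.71)² + (2344.72)²) = 3347.904 m.

314°, 3348 m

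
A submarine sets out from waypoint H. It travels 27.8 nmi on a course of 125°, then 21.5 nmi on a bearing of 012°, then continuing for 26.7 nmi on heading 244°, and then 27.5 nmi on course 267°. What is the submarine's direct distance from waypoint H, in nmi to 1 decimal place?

Leg 1 (125°, 27.8 nmi): east 27.8 sin 125° = 22.77, north 27.8 cos 125° = -15.95
Leg 2 (012°, 21.5 nmi): east 21.5 sin 12° = 4.47, north 21.5 cos 12° = 21.03
Leg 3 (244°, 26.7 nmi): east 26.7 sin 244° = -24.00, north 26.7 cos 244° = -11.70
Leg 4 (267°, 27.5 nmi): east 27.5 sin 267° = -27.46, north 27.5 cos 267° = -1.44
Net: -24.22 east, -8.06 north. Distance = √((-24.22)² + (-8.06)²) = 25.523 nmi.

25.5 nmi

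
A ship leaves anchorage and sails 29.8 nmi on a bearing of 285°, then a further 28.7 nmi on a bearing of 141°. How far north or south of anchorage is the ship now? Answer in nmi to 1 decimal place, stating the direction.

14.6 nmi south

Leg 1 (285°, 29.8 nmi): east 29.8 sin 285° = -28.78, north 29.8 cos 285° = 7.71
Leg 2 (141°, 28.7 nmi): east 28.7 sin 141° = 18.06, north 28.7 cos 141° = -22.30
Net north component: -14.59 nmi.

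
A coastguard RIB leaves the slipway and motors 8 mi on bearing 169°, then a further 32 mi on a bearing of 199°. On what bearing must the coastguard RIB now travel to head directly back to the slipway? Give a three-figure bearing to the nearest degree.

Leg 1 (169°, 8 mi): east 8 sin 169° = 1.53, north 8 cos 169° = -7.85
Leg 2 (199°, 32 mi): east 32 sin 199° = -10.42, north 32 cos 199° = -30.26
Net displacement: -8.89 east, -38.11 north. Direction back to start is (8.89, 38.11): bearing = atan2(8.89, 38.11) mod 360° = 13.13° ≈ 013°.

013°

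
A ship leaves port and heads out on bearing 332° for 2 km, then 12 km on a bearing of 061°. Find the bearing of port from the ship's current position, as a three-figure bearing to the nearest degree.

Leg 1 (332°, 2 km): east 2 sin 332° = -0.94, north 2 cos 332° = 1.77
Leg 2 (061°, 12 km): east 12 sin 61° = 10.50, north 12 cos 61° = 5.82
Net displacement: 9.56 east, 7.58 north. Direction back to start is (-9.56, -7.58): bearing = atan2(-9.56, -7.58) mod 360° = 231.57° ≈ 232°.

232°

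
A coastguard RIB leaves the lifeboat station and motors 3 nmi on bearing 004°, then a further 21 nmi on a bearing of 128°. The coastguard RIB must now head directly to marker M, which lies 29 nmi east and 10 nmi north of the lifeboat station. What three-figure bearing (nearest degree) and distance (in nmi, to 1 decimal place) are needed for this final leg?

Leg 1 (004°, 3 nmi): east 3 sin 4° = 0.21, north 3 cos 4° = 2.99
Leg 2 (128°, 21 nmi): east 21 sin 128° = 16.55, north 21 cos 128° = -12.93
Current position: (16.76, -9.94). Target: (29, 10). Remaining: Δeast = 12.24, Δnorth = 19.94.
Bearing = atan2(12.24, 19.94) mod 360° = 31.55°; distance = √((12.24)² + (19.94)²) = 23.395 nmi.

032°, 23.4 nmi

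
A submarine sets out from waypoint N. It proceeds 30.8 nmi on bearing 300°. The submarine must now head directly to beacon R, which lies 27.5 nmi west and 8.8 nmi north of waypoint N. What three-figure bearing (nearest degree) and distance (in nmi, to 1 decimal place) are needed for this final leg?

Leg 1 (300°, 30.8 nmi): east 30.8 sin 300° = -26.67, north 30.8 cos 300° = 15.40
Current position: (-26.67, 15.40). Target: (-27.5, 8.8). Remaining: Δeast = -0.83, Δnorth = -6.60.
Bearing = atan2(-0.83, -6.60) mod 360° = 187.14°; distance = √((-0.83)² + (-6.60)²) = 6.652 nmi.

187°, 6.7 nmi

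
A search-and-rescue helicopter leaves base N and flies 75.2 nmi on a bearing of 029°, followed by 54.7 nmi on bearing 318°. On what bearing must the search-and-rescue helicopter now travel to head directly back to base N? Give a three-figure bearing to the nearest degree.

180°

Leg 1 (029°, 75.2 nmi): east 75.2 sin 29° = 36.46, north 75.2 cos 29° = 65.77
Leg 2 (318°, 54.7 nmi): east 54.7 sin 318° = -36.60, north 54.7 cos 318° = 40.65
Net displacement: -0.14 east, 106.42 north. Direction back to start is (0.14, -106.42): bearing = atan2(0.14, -106.42) mod 360° = 179.92° ≈ 180°.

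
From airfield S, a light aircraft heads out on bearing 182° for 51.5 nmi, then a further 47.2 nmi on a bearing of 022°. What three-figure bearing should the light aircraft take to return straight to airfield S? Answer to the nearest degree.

Leg 1 (182°, 51.5 nmi): east 51.5 sin 182° = -1.80, north 51.5 cos 182° = -51.47
Leg 2 (022°, 47.2 nmi): east 47.2 sin 22° = 17.68, north 47.2 cos 22° = 43.76
Net displacement: 15.88 east, -7.71 north. Direction back to start is (-15.88, 7.71): bearing = atan2(-15.88, 7.71) mod 360° = 295.88° ≈ 296°.

296°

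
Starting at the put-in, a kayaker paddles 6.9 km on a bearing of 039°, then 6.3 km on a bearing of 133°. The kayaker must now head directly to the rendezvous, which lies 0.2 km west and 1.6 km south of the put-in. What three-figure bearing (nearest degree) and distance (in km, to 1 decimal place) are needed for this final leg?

Leg 1 (039°, 6.9 km): east 6.9 sin 39° = 4.34, north 6.9 cos 39° = 5.36
Leg 2 (133°, 6.3 km): east 6.3 sin 133° = 4.61, north 6.3 cos 133° = -4.30
Current position: (8.95, 1.07). Target: (-0.2, -1.6). Remaining: Δeast = -9.15, Δnorth = -2.67.
Bearing = atan2(-9.15, -2.67) mod 360° = 253.76°; distance = √((-9.15)² + (-2.67)²) = 9.530 km.

254°, 9.5 km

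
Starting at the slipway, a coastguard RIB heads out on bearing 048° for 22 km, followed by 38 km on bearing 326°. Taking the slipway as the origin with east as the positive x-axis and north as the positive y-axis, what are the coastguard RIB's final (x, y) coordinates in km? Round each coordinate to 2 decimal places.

(-4.90, 46.22)

Leg 1 (048°, 22 km): east 22 sin 48° = 16.35, north 22 cos 48° = 14.72
Leg 2 (326°, 38 km): east 38 sin 326° = -21.25, north 38 cos 326° = 31.50
Summing: -4.90 km east, 46.22 km north → (-4.90, 46.22).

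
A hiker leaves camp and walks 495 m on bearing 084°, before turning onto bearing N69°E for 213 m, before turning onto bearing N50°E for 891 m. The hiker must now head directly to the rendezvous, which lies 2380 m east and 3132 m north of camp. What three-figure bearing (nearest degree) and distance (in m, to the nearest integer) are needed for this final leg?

Leg 1 (084°, 495 m): east 495 sin 84° = 492.29, north 495 cos 84° = 51.74
Leg 2 (N69°E, 213 m): east 213 sin 69° = 198.85, north 213 cos 69° = 76.33
Leg 3 (N50°E, 891 m): east 891 sin 50° = 682.55, north 891 cos 50° = 572.72
Current position: (1373.69, 700.80). Target: (2380, 3132). Remaining: Δeast = 1006.31, Δnorth = 2431.20.
Bearing = atan2(1006.31, 2431.20) mod 360° = 22.49°; distance = √((1006.31)² + (2431.20)²) = 2631.238 m.

022°, 2631 m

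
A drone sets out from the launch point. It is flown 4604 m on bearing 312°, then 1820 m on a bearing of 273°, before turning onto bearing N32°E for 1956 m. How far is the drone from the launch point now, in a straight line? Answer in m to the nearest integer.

6406 m

Leg 1 (312°, 4604 m): east 4604 sin 312° = -3421.44, north 4604 cos 312° = 3080.68
Leg 2 (273°, 1820 m): east 1820 sin 273° = -1817.51, north 1820 cos 273° = 95.25
Leg 3 (N32°E, 1956 m): east 1956 sin 32° = 1036.52, north 1956 cos 32° = 1658.78
Net: -4202.42 east, 4834.71 north. Distance = √((-4202.42)² + (4834.71)²) = 6405.840 m.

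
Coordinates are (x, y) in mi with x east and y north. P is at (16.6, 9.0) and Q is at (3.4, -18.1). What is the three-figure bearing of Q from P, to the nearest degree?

Δeast = 3.4 − 16.6 = -13.20; Δnorth = -18.1 − 9.0 = -27.10.
Bearing = atan2(Δeast, Δnorth) mod 360° = 205.97° ≈ 206°.

206°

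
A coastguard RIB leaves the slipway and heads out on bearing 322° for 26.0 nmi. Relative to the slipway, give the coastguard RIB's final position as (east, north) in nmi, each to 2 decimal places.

Leg 1 (322°, 26.0 nmi): east 26.0 sin 322° = -16.01, north 26.0 cos 322° = 20.49
Summing: -16.01 nmi east, 20.49 nmi north → (-16.01, 20.49).

(-16.01, 20.49)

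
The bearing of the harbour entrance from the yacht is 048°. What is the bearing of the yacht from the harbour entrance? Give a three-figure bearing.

228°

Back-bearing = 048° + 180° = 228°.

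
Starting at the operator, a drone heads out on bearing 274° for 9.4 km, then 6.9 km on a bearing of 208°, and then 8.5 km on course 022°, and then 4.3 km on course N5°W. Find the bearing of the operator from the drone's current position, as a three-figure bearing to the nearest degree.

124°

Leg 1 (274°, 9.4 km): east 9.4 sin 274° = -9.38, north 9.4 cos 274° = 0.66
Leg 2 (208°, 6.9 km): east 6.9 sin 208° = -3.24, north 6.9 cos 208° = -6.09
Leg 3 (022°, 8.5 km): east 8.5 sin 22° = 3.18, north 8.5 cos 22° = 7.88
Leg 4 (N5°W, 4.3 km): east 4.3 sin 355° = -0.37, north 4.3 cos 355° = 4.28
Net displacement: -9.81 east, 6.73 north. Direction back to start is (9.81, -6.73): bearing = atan2(9.81, -6.73) mod 360° = 124.45° ≈ 124°.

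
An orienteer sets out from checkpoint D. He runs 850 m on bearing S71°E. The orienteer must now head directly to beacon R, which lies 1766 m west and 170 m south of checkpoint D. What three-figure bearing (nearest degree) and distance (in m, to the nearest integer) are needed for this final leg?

272°, 2572 m

Leg 1 (S71°E, 850 m): east 850 sin 109° = 803.69, north 850 cos 109° = -276.73
Current position: (803.69, -276.73). Target: (-1766, -170). Remaining: Δeast = -2569.69, Δnorth = 106.73.
Bearing = atan2(-2569.69, 106.73) mod 360° = 272.38°; distance = √((-2569.69)² + (106.73)²) = 2571.906 m.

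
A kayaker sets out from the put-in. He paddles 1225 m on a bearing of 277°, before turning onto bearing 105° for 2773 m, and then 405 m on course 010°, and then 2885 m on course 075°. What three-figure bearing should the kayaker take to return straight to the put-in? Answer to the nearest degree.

262°

Leg 1 (277°, 1225 m): east 1225 sin 277° = -1215.87, north 1225 cos 277° = 149.29
Leg 2 (105°, 2773 m): east 2773 sin 105° = 2678.51, north 2773 cos 105° = -717.71
Leg 3 (010°, 405 m): east 405 sin 10° = 70.33, north 405 cos 10° = 398.85
Leg 4 (075°, 2885 m): east 2885 sin 75° = 2786.70, north 2885 cos 75° = 746.69
Net displacement: 4319.67 east, 577.12 north. Direction back to start is (-4319.67, -577.12): bearing = atan2(-4319.67, -577.12) mod 360° = 262.39° ≈ 262°.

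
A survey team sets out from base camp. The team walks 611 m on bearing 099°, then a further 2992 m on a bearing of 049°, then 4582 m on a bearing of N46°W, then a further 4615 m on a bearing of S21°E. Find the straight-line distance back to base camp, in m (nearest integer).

Leg 1 (099°, 611 m): east 611 sin 99° = 603.48, north 611 cos 99° = -95.58
Leg 2 (049°, 2992 m): east 2992 sin 49° = 2258.09, north 2992 cos 49° = 1962.93
Leg 3 (N46°W, 4582 m): east 4582 sin 314° = -3296.01, north 4582 cos 314° = 3182.92
Leg 4 (S21°E, 4615 m): east 4615 sin 159° = 1653.87, north 4615 cos 159° = -4308.47
Net: 1219.42 east, 741.80 north. Distance = √((1219.42)² + (741.80)²) = 1427.324 m.

1427 m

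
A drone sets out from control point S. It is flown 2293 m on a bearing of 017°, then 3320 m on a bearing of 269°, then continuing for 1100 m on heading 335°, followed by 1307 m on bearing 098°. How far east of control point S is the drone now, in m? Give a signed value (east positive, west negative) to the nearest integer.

-1820 m

Leg 1 (017°, 2293 m): east 2293 sin 17° = 670.41, north 2293 cos 17° = 2192.81
Leg 2 (269°, 3320 m): east 3320 sin 269° = -3319.49, north 3320 cos 269° = -57.94
Leg 3 (335°, 1100 m): east 1100 sin 335° = -464.88, north 1100 cos 335° = 996.94
Leg 4 (098°, 1307 m): east 1307 sin 98° = 1294.28, north 1307 cos 98° = -181.90
Net east component: -1819.69 m.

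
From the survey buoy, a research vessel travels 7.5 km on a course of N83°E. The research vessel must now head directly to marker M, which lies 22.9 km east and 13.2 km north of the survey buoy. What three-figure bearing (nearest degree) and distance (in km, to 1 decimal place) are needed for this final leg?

052°, 19.7 km

Leg 1 (N83°E, 7.5 km): east 7.5 sin 83° = 7.44, north 7.5 cos 83° = 0.91
Current position: (7.44, 0.91). Target: (22.9, 13.2). Remaining: Δeast = 15.46, Δnorth = 12.29.
Bearing = atan2(15.46, 12.29) mod 360° = 51.52°; distance = √((15.46)² + (12.29)²) = 19.744 km.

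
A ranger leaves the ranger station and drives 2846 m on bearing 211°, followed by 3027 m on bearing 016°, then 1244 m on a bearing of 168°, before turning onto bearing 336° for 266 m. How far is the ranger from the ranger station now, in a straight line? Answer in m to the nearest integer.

Leg 1 (211°, 2846 m): east 2846 sin 211° = -1465.80, north 2846 cos 211° = -2439.50
Leg 2 (016°, 3027 m): east 3027 sin 16° = 834.35, north 3027 cos 16° = 2909.74
Leg 3 (168°, 1244 m): east 1244 sin 168° = 258.64, north 1244 cos 168° = -1216.82
Leg 4 (336°, 266 m): east 266 sin 336° = -108.19, north 266 cos 336° = 243.00
Net: -480.99 east, -503.57 north. Distance = √((-480.99)² + (-503.57)²) = 696.376 m.

696 m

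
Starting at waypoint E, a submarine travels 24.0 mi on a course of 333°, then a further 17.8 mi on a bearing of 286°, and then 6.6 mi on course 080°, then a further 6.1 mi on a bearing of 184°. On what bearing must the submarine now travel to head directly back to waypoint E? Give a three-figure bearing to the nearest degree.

134°

Leg 1 (333°, 24.0 mi): east 24.0 sin 333° = -10.90, north 24.0 cos 333° = 21.38
Leg 2 (286°, 17.8 mi): east 17.8 sin 286° = -17.11, north 17.8 cos 286° = 4.91
Leg 3 (080°, 6.6 mi): east 6.6 sin 80° = 6.50, north 6.6 cos 80° = 1.15
Leg 4 (184°, 6.1 mi): east 6.1 sin 184° = -0.43, north 6.1 cos 184° = -6.09
Net displacement: -21.93 east, 21.35 north. Direction back to start is (21.93, -21.35): bearing = atan2(21.93, -21.35) mod 360° = 134.23° ≈ 134°.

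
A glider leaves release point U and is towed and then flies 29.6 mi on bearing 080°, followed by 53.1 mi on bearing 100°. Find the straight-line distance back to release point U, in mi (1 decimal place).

81.5 mi

Leg 1 (080°, 29.6 mi): east 29.6 sin 80° = 29.15, north 29.6 cos 80° = 5.14
Leg 2 (100°, 53.1 mi): east 53.1 sin 100° = 52.29, north 53.1 cos 100° = -9.22
Net: 81.44 east, -4.08 north. Distance = √((81.44)² + (-4.08)²) = 81.546 mi.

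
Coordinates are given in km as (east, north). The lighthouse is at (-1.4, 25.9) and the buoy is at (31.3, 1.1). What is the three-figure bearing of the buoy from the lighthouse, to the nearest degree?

127°

Δeast = 31.3 − -1.4 = 32.70; Δnorth = 1.1 − 25.9 = -24.80.
Bearing = atan2(Δeast, Δnorth) mod 360° = 127.18° ≈ 127°.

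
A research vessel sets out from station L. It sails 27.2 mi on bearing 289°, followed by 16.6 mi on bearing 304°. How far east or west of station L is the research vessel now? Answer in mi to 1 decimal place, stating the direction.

39.5 mi west

Leg 1 (289°, 27.2 mi): east 27.2 sin 289° = -25.72, north 27.2 cos 289° = 8.86
Leg 2 (304°, 16.6 mi): east 16.6 sin 304° = -13.76, north 16.6 cos 304° = 9.28
Net east component: -39.48 mi.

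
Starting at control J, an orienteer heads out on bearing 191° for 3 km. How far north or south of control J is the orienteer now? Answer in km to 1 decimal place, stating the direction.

Leg 1 (191°, 3 km): east 3 sin 191° = -0.57, north 3 cos 191° = -2.94
Net north component: -2.94 km.

2.9 km south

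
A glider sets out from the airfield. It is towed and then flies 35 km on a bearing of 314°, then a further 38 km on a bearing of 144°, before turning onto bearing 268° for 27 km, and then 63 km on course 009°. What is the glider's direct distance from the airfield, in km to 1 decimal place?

Leg 1 (314°, 35 km): east 35 sin 314° = -25.18, north 35 cos 314° = 24.31
Leg 2 (144°, 38 km): east 38 sin 144° = 22.34, north 38 cos 144° = -30.74
Leg 3 (268°, 27 km): east 27 sin 268° = -26.98, north 27 cos 268° = -0.94
Leg 4 (009°, 63 km): east 63 sin 9° = 9.86, north 63 cos 9° = 62.22
Net: -19.97 east, 54.85 north. Distance = √((-19.97)² + (54.85)²) = 58.374 km.

58.4 km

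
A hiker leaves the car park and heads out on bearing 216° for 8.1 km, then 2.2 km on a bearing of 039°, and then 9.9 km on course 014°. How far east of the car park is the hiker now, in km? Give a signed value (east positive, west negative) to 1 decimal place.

-1.0 km

Leg 1 (216°, 8.1 km): east 8.1 sin 216° = -4.76, north 8.1 cos 216° = -6.55
Leg 2 (039°, 2.2 km): east 2.2 sin 39° = 1.38, north 2.2 cos 39° = 1.71
Leg 3 (014°, 9.9 km): east 9.9 sin 14° = 2.40, north 9.9 cos 14° = 9.61
Net east component: -0.98 km.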